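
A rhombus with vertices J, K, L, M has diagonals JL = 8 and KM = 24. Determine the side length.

Half-diagonals are 4 and 12. side = sqrt(4^2 + 12^2) = sqrt(160) = 4*sqrt(10)

4*sqrt(10)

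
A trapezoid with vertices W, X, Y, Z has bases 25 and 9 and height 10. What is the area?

Area = (25 + 9) * 10 / 2 = 340 / 2 = 170

170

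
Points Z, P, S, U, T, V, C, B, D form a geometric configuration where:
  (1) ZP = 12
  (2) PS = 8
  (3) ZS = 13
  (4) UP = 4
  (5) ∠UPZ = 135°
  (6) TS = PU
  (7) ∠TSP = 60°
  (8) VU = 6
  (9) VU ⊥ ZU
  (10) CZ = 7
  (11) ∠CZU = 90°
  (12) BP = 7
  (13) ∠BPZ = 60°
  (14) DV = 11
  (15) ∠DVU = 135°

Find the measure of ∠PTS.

From the given relations: TS = PU = 4.
Step 1: By the law of cosines on triangle TSP: TP² = 4² + 8² − 2·4·8·cos(60°) = 48, so TP = 4·√3.
Step 2: By the inverse law of cosines on triangle PTS: cos(∠PTS) = ((4·√3)² + 4² − 8²) / (2·4·√3·4) = 0/55.43 = 0, so ∠PTS = 90°.

Therefore, the measure of angle ∠PTS = 90°.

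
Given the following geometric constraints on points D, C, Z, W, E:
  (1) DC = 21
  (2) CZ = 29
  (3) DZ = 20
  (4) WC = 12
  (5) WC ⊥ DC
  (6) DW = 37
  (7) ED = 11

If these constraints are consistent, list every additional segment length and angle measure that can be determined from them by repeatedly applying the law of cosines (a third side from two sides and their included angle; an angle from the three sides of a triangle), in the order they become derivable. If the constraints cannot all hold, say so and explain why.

These constraints are not satisfiable: by the triangle inequality in triangle CDW, (1) DC = 21 and (4) WC = 12 force DW ≤ 21 + 12 = 33, but (6) says DW = 37. No planar figure meets all of them, so nothing further can be derived.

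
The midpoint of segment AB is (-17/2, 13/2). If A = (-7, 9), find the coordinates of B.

Using the midpoint formula: M = ((x1 + x2)/2, (y1 + y2)/2)
We know M = (-17/2, 13/2) and A = (-7, 9)
For x: -17/2 = (-7 + x2)/2, so x2 = 2*-17/2 - -7 = -10
For y: 13/2 = (9 + y2)/2, so y2 = 2*13/2 - 9 = 4
B = (-10, 4)

(-10, 4)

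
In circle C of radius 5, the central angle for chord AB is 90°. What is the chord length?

Chord = 2(5) sin(45°) = 5*sqrt(2)

5*sqrt(2)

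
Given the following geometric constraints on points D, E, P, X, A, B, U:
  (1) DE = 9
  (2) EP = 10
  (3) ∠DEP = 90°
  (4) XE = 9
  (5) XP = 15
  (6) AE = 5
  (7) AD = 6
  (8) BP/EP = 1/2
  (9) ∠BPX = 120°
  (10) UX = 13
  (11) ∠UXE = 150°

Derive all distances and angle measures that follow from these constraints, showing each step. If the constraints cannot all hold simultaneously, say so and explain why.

The constraints are consistent.

From the given relations:
  BP = 1/2·EP = 1/2·10 = 5

Step 1: From DE = 9, EP = 10, and ∠DEP = 90°, by the law of cosines:
  DP² = DE² + EP² - 2·DE·EP·cos(90°) = 81 + 100 - 0 = 181
  DP = √181

Step 2: From EX = 9, XU = 13, and ∠EXU = 150°, by the law of cosines:
  EU² = EX² + XU² - 2·EX·XU·cos(150°) = 81 + 169 + 202.6 = 452.6
  EU ≈ 21.28

Step 3: From XP = 15, PB = 5, and ∠XPB = 120°, by the law of cosines:
  XB² = XP² + PB² - 2·XP·PB·cos(120°) = 225 + 25 + 75 = 325
  XB = 5·√13

Step 4: From DA = 6, DE = 9, AE = 5, by the inverse law of cosines:
  cos(∠ADE) = (DA² + DE² - AE²) / (2·DA·DE)
  ∠ADE = 31.59°

Step 5: From EA = 5, ED = 9, AD = 6, by the inverse law of cosines:
  cos(∠AED) = (EA² + ED² - AD²) / (2·EA·ED)
  ∠AED = 38.94°

Step 6: From EP = 10, EX = 9, PX = 15, by the inverse law of cosines:
  cos(∠PEX) = (EP² + EX² - PX²) / (2·EP·EX)
  ∠PEX = 104.15°

Step 7: From PE = 10, PX = 15, EX = 9, by the inverse law of cosines:
  cos(∠EPX) = (PE² + PX² - EX²) / (2·PE·PX)
  ∠EPX = 35.58°

Step 8: From XE = 9, XP = 15, EP = 10, by the inverse law of cosines:
  cos(∠EXP) = (XE² + XP² - EP²) / (2·XE·XP)
  ∠EXP = 40.27°

Step 9: From AD = 6, AE = 5, DE = 9, by the inverse law of cosines:
  cos(∠DAE) = (AD² + AE² - DE²) / (2·AD·AE)
  ∠DAE = 109.47°

Step 10: From DE = 9, DP = √181, EP = 10, by the inverse law of cosines:
  cos(∠EDP) = (DE² + DP² - EP²) / (2·DE·DP)
  ∠EDP = 48.01°

Step 11: From EU = 21.28, EX = 9, UX = 13, by the inverse law of cosines:
  cos(∠UEX) = (EU² + EX² - UX²) / (2·EU·EX)
  ∠UEX = 17.79°

Step 12: From PD = √181, PE = 10, DE = 9, by the inverse law of cosines:
  cos(∠DPE) = (PD² + PE² - DE²) / (2·PD·PE)
  ∠DPE = 41.99°

Step 13: From XB = 5·√13, XP = 15, BP = 5, by the inverse law of cosines:
  cos(∠BXP) = (XB² + XP² - BP²) / (2·XB·XP)
  ∠BXP = 13.9°

Step 14: From BP = 5, BX = 5·√13, PX = 15, by the inverse law of cosines:
  cos(∠PBX) = (BP² + BX² - PX²) / (2·BP·BX)
  ∠PBX = 46.1°

Step 15: From UE = 21.28, UX = 13, EX = 9, by the inverse law of cosines:
  cos(∠EUX) = (UE² + UX² - EX²) / (2·UE·UX)
  ∠EUX = 12.21°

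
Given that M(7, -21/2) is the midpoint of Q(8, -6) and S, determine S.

Using the midpoint formula: M = ((x1 + x2)/2, (y1 + y2)/2)
We know M = (7, -21/2) and Q = (8, -6)
For x: 7 = (8 + x2)/2, so x2 = 2*7 - 8 = 6
For y: -21/2 = (-6 + y2)/2, so y2 = 2*-21/2 - -6 = -15
S = (6, -15)

(6, -15)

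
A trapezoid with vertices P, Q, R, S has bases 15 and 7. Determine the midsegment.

The midsegment (median) of a trapezoid connects the midpoints of the non-parallel sides.
Its length is the average of the two bases: (15 + 7) / 2 = 11.

11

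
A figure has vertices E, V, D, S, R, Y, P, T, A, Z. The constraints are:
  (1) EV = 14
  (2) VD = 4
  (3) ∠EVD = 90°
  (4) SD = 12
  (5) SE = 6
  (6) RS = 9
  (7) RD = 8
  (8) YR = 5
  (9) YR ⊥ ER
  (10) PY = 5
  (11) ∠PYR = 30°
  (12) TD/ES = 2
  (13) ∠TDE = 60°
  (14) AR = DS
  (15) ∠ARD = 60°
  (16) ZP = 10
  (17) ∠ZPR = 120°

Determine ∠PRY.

Step 1: By the law of cosines on triangle RYP: RP² = 5² + 5² − 2·5·5·cos(30°) = 6.7, so RP ≈ 2.59.
Step 2: By the inverse law of cosines on triangle PRY: cos(∠PRY) = (2.59² + 5² − 5²) / (2·2.59·5) = 6.7/25.88 = 0.2588, so ∠PRY = 75°.

Therefore, the measure of angle ∠PRY = 75°.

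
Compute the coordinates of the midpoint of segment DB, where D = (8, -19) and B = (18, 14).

M = ((x₁ + x₂)/2, (y₁ + y₂)/2)
= ((8 + 18)/2, (-19 + 14)/2)
= (26/2, -5/2) = (13, -5/2)

(13, -5/2)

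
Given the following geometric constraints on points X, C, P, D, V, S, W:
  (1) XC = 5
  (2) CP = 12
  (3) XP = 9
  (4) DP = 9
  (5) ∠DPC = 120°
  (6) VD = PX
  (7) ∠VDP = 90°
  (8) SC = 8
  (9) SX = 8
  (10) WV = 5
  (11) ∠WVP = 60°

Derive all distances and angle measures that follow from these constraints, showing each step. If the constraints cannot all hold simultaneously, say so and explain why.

The constraints are consistent.

From the given relations:
  VD = PX = 9

Step 1: From CP = 12, PD = 9, and ∠CPD = 120°, by the law of cosines:
  CD² = CP² + PD² - 2·CP·PD·cos(120°) = 144 + 81 + 108 = 333
  CD = 3·√37

Step 2: From PD = 9, DV = 9, and ∠PDV = 90°, by the law of cosines:
  PV² = PD² + DV² - 2·PD·DV·cos(90°) = 81 + 81 - 0 = 162
  PV = 9·√2

Step 3: From XC = 5, XP = 9, CP = 12, by the inverse law of cosines:
  cos(∠CXP) = (XC² + XP² - CP²) / (2·XC·XP)
  ∠CXP = 114.97°

Step 4: From XC = 5, XS = 8, CS = 8, by the inverse law of cosines:
  cos(∠CXS) = (XC² + XS² - CS²) / (2·XC·XS)
  ∠CXS = 71.79°

Step 5: From CP = 12, CX = 5, PX = 9, by the inverse law of cosines:
  cos(∠PCX) = (CP² + CX² - PX²) / (2·CP·CX)
  ∠PCX = 42.83°

Step 6: From CS = 8, CX = 5, SX = 8, by the inverse law of cosines:
  cos(∠SCX) = (CS² + CX² - SX²) / (2·CS·CX)
  ∠SCX = 71.79°

Step 7: From PC = 12, PX = 9, CX = 5, by the inverse law of cosines:
  cos(∠CPX) = (PC² + PX² - CX²) / (2·PC·PX)
  ∠CPX = 22.19°

Step 8: From SC = 8, SX = 8, CX = 5, by the inverse law of cosines:
  cos(∠CSX) = (SC² + SX² - CX²) / (2·SC·SX)
  ∠CSX = 36.42°

Step 9: From PV = 9·√2, VW = 5, and ∠PVW = 60°, by the law of cosines:
  PW² = PV² + VW² - 2·PV·VW·cos(60°) = 162 + 25 - 63.64 = 123.4
  PW ≈ 11.11

Step 10: From CD = 3·√37, CP = 12, DP = 9, by the inverse law of cosines:
  cos(∠DCP) = (CD² + CP² - DP²) / (2·CD·CP)
  ∠DCP = 25.28°

Step 11: From PD = 9, PV = 9·√2, DV = 9, by the inverse law of cosines:
  cos(∠DPV) = (PD² + PV² - DV²) / (2·PD·PV)
  ∠DPV = 45°

Step 12: From DC = 3·√37, DP = 9, CP = 12, by the inverse law of cosines:
  cos(∠CDP) = (DC² + DP² - CP²) / (2·DC·DP)
  ∠CDP = 34.72°

Step 13: From VD = 9, VP = 9·√2, DP = 9, by the inverse law of cosines:
  cos(∠DVP) = (VD² + VP² - DP²) / (2·VD·VP)
  ∠DVP = 45°

Step 14: From PV = 9·√2, PW = 11.11, VW = 5, by the inverse law of cosines:
  cos(∠VPW) = (PV² + PW² - VW²) / (2·PV·PW)
  ∠VPW = 22.95°

Step 15: From WP = 11.11, WV = 5, PV = 9·√2, by the inverse law of cosines:
  cos(∠PWV) = (WP² + WV² - PV²) / (2·WP·WV)
  ∠PWV = 97.05°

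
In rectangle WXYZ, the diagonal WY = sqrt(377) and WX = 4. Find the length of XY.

Using the Pythagorean theorem: d^2 = a^2 + b^2
b^2 = d^2 - a^2
b^2 = 377 - 16
b^2 = 361
b = sqrt(361) = 19

19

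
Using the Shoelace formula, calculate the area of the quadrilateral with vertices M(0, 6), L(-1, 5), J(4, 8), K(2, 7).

The Shoelace formula works by pairing each vertex with the next (cycling back to the first).
For each pair, compute x_i*y_(i+1) - x_(i+1)*y_i:
  (0*5 - -1*6) = 6
  (-1*8 - 4*5) = -28
  (4*7 - 2*8) = 12
  (2*6 - 0*7) = 12
Taking half the absolute value of the total: Area = (1/2)(2) = 1.

1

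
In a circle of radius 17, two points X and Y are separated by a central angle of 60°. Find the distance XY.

Chord length = 2r sin(θ/2)
= 2 × 17 × sin(60°/2)
= 2 × 17 × sin(30°)
= 17

17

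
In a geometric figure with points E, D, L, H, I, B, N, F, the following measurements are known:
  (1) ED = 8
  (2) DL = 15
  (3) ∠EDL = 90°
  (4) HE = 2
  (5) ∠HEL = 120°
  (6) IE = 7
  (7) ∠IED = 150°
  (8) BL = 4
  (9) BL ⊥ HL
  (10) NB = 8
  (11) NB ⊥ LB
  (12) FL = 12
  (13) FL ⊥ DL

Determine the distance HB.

Step 1: By the law of cosines on triangle LDE: LE² = 15² + 8² − 2·15·8·cos(90°) = 289, so LE = 17.
Step 2: By the law of cosines on triangle LEH: LH² = 17² + 2² − 2·17·2·cos(120°) = 327, so LH ≈ 18.08.
Step 3: By the law of cosines on triangle HLB: HB² = 18.08² + 4² − 2·18.08·4·cos(90°) = 343, so HB = 7·√7.

Therefore, the length of HB = 7·√7.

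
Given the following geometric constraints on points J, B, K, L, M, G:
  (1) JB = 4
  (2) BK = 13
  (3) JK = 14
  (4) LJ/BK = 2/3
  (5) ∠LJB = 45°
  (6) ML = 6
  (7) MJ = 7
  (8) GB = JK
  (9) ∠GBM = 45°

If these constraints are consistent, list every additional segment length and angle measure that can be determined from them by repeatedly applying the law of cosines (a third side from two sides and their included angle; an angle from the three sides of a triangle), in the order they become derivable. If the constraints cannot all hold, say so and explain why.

The constraints are consistent. Derivable facts, in order:
After 1 step:
- BL ≈ 6.49
- ∠BJK = 67.42°
- ∠BKJ = 16.51°
- ∠JBK = 96.07°
- ∠JLM = 53.33°
- ∠JML = 83.24°
- ∠LJM = 43.43°
After 2 steps:
- ∠BLJ = 25.85°
- ∠JBL = 109.15°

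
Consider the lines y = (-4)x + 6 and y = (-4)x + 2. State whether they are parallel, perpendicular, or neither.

Slope of line 1: m1 = -4
Slope of line 2: m2 = -4
m1 = m2, so the lines are parallel.

Parallel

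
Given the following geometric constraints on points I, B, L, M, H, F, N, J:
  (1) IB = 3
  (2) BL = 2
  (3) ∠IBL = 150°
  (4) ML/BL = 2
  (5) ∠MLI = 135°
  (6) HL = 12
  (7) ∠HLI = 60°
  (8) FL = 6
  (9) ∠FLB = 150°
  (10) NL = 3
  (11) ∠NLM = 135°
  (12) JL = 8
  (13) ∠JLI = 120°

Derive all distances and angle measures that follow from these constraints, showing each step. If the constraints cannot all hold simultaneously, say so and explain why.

The constraints are consistent.

From the given relations:
  ML = 2·BL = 2·2 = 4

Step 1: From IB = 3, BL = 2, and ∠IBL = 150°, by the law of cosines:
  IL² = IB² + BL² - 2·IB·BL·cos(150°) = 9 + 4 + 10.39 = 23.39
  IL ≈ 4.84

Step 2: From BL = 2, LF = 6, and ∠BLF = 150°, by the law of cosines:
  BF² = BL² + LF² - 2·BL·LF·cos(150°) = 4 + 36 + 20.78 = 60.78
  BF ≈ 7.8

Step 3: From ML = 4, LN = 3, and ∠MLN = 135°, by the law of cosines:
  MN² = ML² + LN² - 2·ML·LN·cos(135°) = 16 + 9 + 16.97 = 41.97
  MN ≈ 6.48

Step 4: From IL = 4.84, LM = 4, and ∠ILM = 135°, by the law of cosines:
  IM² = IL² + LM² - 2·IL·LM·cos(135°) = 23.39 + 16 + 27.36 = 66.75
  IM ≈ 8.17

Step 5: From IL = 4.84, LH = 12, and ∠ILH = 60°, by the law of cosines:
  IH² = IL² + LH² - 2·IL·LH·cos(60°) = 23.39 + 144 - 58.04 = 109.4
  IH ≈ 10.46

Step 6: From IL = 4.84, LJ = 8, and ∠ILJ = 120°, by the law of cosines:
  IJ² = IL² + LJ² - 2·IL·LJ·cos(120°) = 23.39 + 64 + 38.69 = 126.1
  IJ ≈ 11.23

Step 7: From IB = 3, IL = 4.84, BL = 2, by the inverse law of cosines:
  cos(∠BIL) = (IB² + IL² - BL²) / (2·IB·IL)
  ∠BIL = 11.93°

Step 8: From BF = 7.8, BL = 2, FL = 6, by the inverse law of cosines:
  cos(∠FBL) = (BF² + BL² - FL²) / (2·BF·BL)
  ∠FBL = 22.63°

Step 9: From LB = 2, LI = 4.84, BI = 3, by the inverse law of cosines:
  cos(∠BLI) = (LB² + LI² - BI²) / (2·LB·LI)
  ∠BLI = 18.07°

Step 10: From ML = 4, MN = 6.48, LN = 3, by the inverse law of cosines:
  cos(∠LMN) = (ML² + MN² - LN²) / (2·ML·MN)
  ∠LMN = 19.11°

Step 11: From FB = 7.8, FL = 6, BL = 2, by the inverse law of cosines:
  cos(∠BFL) = (FB² + FL² - BL²) / (2·FB·FL)
  ∠BFL = 7.37°

Step 12: From NL = 3, NM = 6.48, LM = 4, by the inverse law of cosines:
  cos(∠LNM) = (NL² + NM² - LM²) / (2·NL·NM)
  ∠LNM = 25.89°

Step 13: From IH = 10.46, IL = 4.84, HL = 12, by the inverse law of cosines:
  cos(∠HIL) = (IH² + IL² - HL²) / (2·IH·IL)
  ∠HIL = 96.39°

Step 14: From IJ = 11.23, IL = 4.84, JL = 8, by the inverse law of cosines:
  cos(∠JIL) = (IJ² + IL² - JL²) / (2·IJ·IL)
  ∠JIL = 38.1°

Step 15: From IL = 4.84, IM = 8.17, LM = 4, by the inverse law of cosines:
  cos(∠LIM) = (IL² + IM² - LM²) / (2·IL·IM)
  ∠LIM = 20.25°

Step 16: From MI = 8.17, ML = 4, IL = 4.84, by the inverse law of cosines:
  cos(∠IML) = (MI² + ML² - IL²) / (2·MI·ML)
  ∠IML = 24.75°

Step 17: From HI = 10.46, HL = 12, IL = 4.84, by the inverse law of cosines:
  cos(∠IHL) = (HI² + HL² - IL²) / (2·HI·HL)
  ∠IHL = 23.61°

Step 18: From JI = 11.23, JL = 8, IL = 4.84, by the inverse law of cosines:
  cos(∠IJL) = (JI² + JL² - IL²) / (2·JI·JL)
  ∠IJL = 21.9°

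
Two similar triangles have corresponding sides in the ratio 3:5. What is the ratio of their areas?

Area ratio = (side ratio)^2 = (3/5)^2 = 9:25.

9:25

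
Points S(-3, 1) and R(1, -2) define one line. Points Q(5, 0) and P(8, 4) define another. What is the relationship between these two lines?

Slope of line 1: m1 = (-2 - 1)/(1 - -3) = -3/4 = -3/4
Slope of line 2: m2 = (4 - 0)/(8 - 5) = 4/3 = 4/3
m1 * m2 = (-3/4) * (4/3) = -1 = -1, so the lines are perpendicular.

Perpendicular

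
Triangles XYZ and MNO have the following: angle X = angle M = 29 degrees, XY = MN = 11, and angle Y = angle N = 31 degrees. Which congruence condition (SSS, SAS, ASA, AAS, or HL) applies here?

Consider the given information: angle X = angle M = 29 degrees, XY = MN = 11, and angle Y = angle N = 31 degrees
This is not SSS or AAS: SSS requires all three pairs of sides, but we don't have that. AAS requires two angles and a non-included side.
The correct criterion is ASA. Two pairs of corresponding angles and the included side are equal (Angle-Side-Angle).

ASA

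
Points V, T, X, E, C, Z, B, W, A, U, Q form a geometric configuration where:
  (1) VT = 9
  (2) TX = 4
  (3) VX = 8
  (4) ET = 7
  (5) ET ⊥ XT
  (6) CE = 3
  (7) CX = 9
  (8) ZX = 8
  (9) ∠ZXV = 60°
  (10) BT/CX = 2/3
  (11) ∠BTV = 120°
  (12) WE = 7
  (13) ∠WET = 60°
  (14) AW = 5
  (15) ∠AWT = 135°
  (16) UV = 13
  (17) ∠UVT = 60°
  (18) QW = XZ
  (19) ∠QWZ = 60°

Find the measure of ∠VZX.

Step 1: By the law of cosines on triangle ZXV: ZV² = 8² + 8² − 2·8·8·cos(60°) = 64, so ZV = 8.
Step 2: By the inverse law of cosines on triangle VZX: cos(∠VZX) = (8² + 8² − 8²) / (2·8·8) = 64/128 = 0.5, so ∠VZX = 60°.

Therefore, the measure of angle ∠VZX = 60°.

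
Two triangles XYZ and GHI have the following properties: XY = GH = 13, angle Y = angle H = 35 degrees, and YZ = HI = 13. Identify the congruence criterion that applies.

The given information provides:
XY = GH = 13, angle Y = angle H = 35 degrees, and YZ = HI = 13
This matches the SAS congruence theorem.
Two pairs of corresponding sides and the included angle are equal (Side-Angle-Side).

SAS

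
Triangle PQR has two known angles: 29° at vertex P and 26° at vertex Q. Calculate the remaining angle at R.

By the triangle angle sum property, the three interior angles of any triangle add up to 180°.
We know angle P = 29° and angle Q = 26°, so their sum is 55°.
Therefore angle R = 180° - 55° = 125°.

125 degrees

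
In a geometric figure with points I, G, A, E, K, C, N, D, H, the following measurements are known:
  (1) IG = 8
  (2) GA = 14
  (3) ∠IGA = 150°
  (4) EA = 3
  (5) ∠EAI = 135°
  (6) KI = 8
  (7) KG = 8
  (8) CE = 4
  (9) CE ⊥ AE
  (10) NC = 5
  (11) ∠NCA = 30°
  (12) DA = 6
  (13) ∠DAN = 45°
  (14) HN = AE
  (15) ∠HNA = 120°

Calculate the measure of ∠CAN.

Step 1: By the law of cosines on triangle AEC: AC² = 3² + 4² − 2·3·4·cos(90°) = 25, so AC = 5.
Step 2: By the law of cosines on triangle ACN: AN² = 5² + 5² − 2·5·5·cos(30°) = 6.7, so AN ≈ 2.59.
Step 3: By the inverse law of cosines on triangle CAN: cos(∠CAN) = (5² + 2.59² − 5²) / (2·5·2.59) = 6.7/25.88 = 0.2588, so ∠CAN = 75°.

Therefore, the measure of angle ∠CAN = 75°.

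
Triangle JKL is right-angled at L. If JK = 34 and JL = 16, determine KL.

KL = sqrt(34^2 - 16^2) = sqrt(900) = 30

30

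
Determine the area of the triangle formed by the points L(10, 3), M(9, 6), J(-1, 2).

Using the Shoelace formula for a triangle:
Area = (1/2)|x0(y1 - y2) + x1(y2 - y0) + x2(y0 - y1)|
Area = (1/2)|10(6 - 2) + 9(2 - 3) + -1(3 - 6)|
Area = (1/2)|40 + -9 + 3|
Area = (1/2)|34|
Area = (1/2)(34)
Area = 17

17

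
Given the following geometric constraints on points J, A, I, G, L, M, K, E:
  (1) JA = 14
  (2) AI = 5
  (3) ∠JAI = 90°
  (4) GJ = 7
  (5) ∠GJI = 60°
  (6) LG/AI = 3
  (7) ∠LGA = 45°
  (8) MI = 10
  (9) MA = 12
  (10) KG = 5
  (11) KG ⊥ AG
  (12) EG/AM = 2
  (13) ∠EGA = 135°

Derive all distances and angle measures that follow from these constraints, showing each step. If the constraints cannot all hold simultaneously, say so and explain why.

The constraints are consistent.

From the given relations:
  LG = 3·AI = 3·5 = 15
  EG = 2·AM = 2·12 = 24

Step 1: From JA = 14, AI = 5, and ∠JAI = 90°, by the law of cosines:
  JI² = JA² + AI² - 2·JA·AI·cos(90°) = 196 + 25 - 0 = 221
  JI ≈ 14.87

Step 2: From AI = 5, AM = 12, IM = 10, by the inverse law of cosines:
  cos(∠IAM) = (AI² + AM² - IM²) / (2·AI·AM)
  ∠IAM = 54.9°

Step 3: From IA = 5, IM = 10, AM = 12, by the inverse law of cosines:
  cos(∠AIM) = (IA² + IM² - AM²) / (2·IA·IM)
  ∠AIM = 100.95°

Step 4: From MA = 12, MI = 10, AI = 5, by the inverse law of cosines:
  cos(∠AMI) = (MA² + MI² - AI²) / (2·MA·MI)
  ∠AMI = 24.15°

Step 5: From IJ = 14.87, JG = 7, and ∠IJG = 60°, by the law of cosines:
  IG² = IJ² + JG² - 2·IJ·JG·cos(60°) = 221 + 49 - 104.1 = 165.9
  IG ≈ 12.88

Step 6: From JA = 14, JI = 14.87, AI = 5, by the inverse law of cosines:
  cos(∠AJI) = (JA² + JI² - AI²) / (2·JA·JI)
  ∠AJI = 19.65°

Step 7: From IA = 5, IJ = 14.87, AJ = 14, by the inverse law of cosines:
  cos(∠AIJ) = (IA² + IJ² - AJ²) / (2·IA·IJ)
  ∠AIJ = 70.35°

Step 8: From IG = 12.88, IJ = 14.87, GJ = 7, by the inverse law of cosines:
  cos(∠GIJ) = (IG² + IJ² - GJ²) / (2·IG·IJ)
  ∠GIJ = 28.07°

Step 9: From GI = 12.88, GJ = 7, IJ = 14.87, by the inverse law of cosines:
  cos(∠IGJ) = (GI² + GJ² - IJ²) / (2·GI·GJ)
  ∠IGJ = 91.93°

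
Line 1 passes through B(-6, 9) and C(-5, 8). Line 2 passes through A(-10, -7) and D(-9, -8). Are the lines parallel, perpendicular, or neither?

Slope of line 1: m1 = (8 - 9)/(-5 - -6) = -1/1 = -1
Slope of line 2: m2 = (-8 - -7)/(-9 - -10) = -1/1 = -1
Since m1 = m2 = -1, the lines are parallel.

Parallel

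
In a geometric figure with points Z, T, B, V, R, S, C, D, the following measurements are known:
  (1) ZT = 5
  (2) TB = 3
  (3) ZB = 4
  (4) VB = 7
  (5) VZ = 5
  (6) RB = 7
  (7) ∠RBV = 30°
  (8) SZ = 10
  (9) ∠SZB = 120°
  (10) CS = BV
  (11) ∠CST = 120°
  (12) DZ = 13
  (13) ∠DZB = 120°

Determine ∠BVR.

Step 1: By the law of cosines on triangle VBR: VR² = 7² + 7² − 2·7·7·cos(30°) = 13.13, so VR ≈ 3.62.
Step 2: By the inverse law of cosines on triangle BVR: cos(∠BVR) = (7² + 3.62² − 7²) / (2·7·3.62) = 13.13/50.73 = 0.2588, so ∠BVR = 75°.

Therefore, the measure of angle ∠BVR = 75°.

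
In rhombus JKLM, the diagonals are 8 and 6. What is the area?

The diagonals of a rhombus divide it into four right triangles.
Each triangle has legs 8/ 2 = 4 and 6/2 = 3, so each has area (1/2)*4*3 = 6.
Four such triangles give total area = (d1 * d2) / 2 = 24.

24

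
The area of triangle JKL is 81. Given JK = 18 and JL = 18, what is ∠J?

Area = (1/2) * a * b * sin(C)
sin(C) = 2 * Area / (a * b)
sin(C) = 2 * 81 / (18 * 18)
sin(C) = 1/2
C = arcsin(1/2) = 30°
Since sin(180° - C) = sin(C), the obtuse angle 150° gives the same area, so C = 30° or C = 150°.

30° or 150°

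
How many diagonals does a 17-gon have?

Total line segments between 17 vertices = C(17,2) = 136.
Subtract the 17 sides: 136 - 17 = 119 diagonals.

119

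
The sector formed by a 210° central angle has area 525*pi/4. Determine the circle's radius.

The sector covers 210°/360° = 7/12 of the full circle.
Full circle area = 525*pi/4 / 7/12 = 225*pi.
Since full area = πr², we get r² = 225*pi/π = 225, so r = 15.

15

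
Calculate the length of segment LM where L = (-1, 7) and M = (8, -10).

d = sqrt((9)^2 + (-17)^2) = sqrt(370)

sqrt(370)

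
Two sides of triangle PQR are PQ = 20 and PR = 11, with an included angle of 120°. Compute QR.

By the law of cosines: QR^2 = PQ^2 + PR^2 - 2*PQ*PR*cos(P)
QR^2 = 20^2 + 11^2 - 2*20*11*cos(120°)
QR^2 = 400 + 121 - 440*(-1/2)
QR^2 = 741
QR = sqrt(741)

sqrt(741)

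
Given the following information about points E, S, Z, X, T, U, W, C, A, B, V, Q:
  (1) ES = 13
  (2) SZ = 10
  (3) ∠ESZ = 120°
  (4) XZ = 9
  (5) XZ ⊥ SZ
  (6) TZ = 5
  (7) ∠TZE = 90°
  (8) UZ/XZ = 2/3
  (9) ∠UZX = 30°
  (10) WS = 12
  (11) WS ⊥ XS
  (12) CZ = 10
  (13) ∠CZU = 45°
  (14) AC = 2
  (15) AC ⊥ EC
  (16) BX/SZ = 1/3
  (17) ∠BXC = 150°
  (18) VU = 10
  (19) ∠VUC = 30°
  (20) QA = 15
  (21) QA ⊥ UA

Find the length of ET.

Step 1: By the law of cosines on triangle ZSE: ZE² = 10² + 13² − 2·10·13·cos(120°) = 399, so ZE ≈ 19.97.
Step 2: By the law of cosines on triangle EZT: ET² = 19.97² + 5² − 2·19.97·5·cos(90°) = 424, so ET = 2·√106.

Therefore, the length of ET = 2·√106.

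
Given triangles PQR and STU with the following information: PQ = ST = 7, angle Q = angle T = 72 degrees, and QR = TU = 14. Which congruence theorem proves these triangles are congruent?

The given information provides:
PQ = ST = 7, angle Q = angle T = 72 degrees, and QR = TU = 14
This matches the SAS congruence theorem.
Two pairs of corresponding sides and the included angle are equal (Side-Angle-Side).

SAS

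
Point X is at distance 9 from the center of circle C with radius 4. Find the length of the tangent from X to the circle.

Let T be the point of tangency. Then CT ⊥ XT (radius ⊥ tangent).
In right triangle CTX: CX² = CT² + XT²
9² = 4² + XT²
XT² = 65, XT = sqrt(65)

sqrt(65)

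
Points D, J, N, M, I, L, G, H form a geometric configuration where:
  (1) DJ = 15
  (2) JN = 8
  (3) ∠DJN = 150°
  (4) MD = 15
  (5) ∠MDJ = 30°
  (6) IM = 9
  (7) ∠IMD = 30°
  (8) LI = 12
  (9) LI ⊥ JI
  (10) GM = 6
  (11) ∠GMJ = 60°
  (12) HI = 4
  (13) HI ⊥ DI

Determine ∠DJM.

Step 1: By the law of cosines on triangle JDM: JM² = 15² + 15² − 2·15·15·cos(30°) = 60.29, so JM ≈ 7.76.
Step 2: By the inverse law of cosines on triangle DJM: cos(∠DJM) = (15² + 7.76² − 15²) / (2·15·7.76) = 60.29/232.94 = 0.2588, so ∠DJM = 75°.

Therefore, the measure of angle ∠DJM = 75°.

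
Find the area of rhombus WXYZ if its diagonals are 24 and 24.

The diagonals of a rhombus divide it into four right triangles.
Each triangle has legs 24/ 2 = 12 and 24/2 = 12, so each has area (1/2)*12*12 = 72.
Four such triangles give total area = (d1 * d2) / 2 = 288.

288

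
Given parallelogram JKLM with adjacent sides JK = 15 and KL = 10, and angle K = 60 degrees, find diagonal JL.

The diagonal of a parallelogram can be found by treating two adjacent sides and the diagonal as a triangle.
Applying the law of cosines with sides 15, 10 and included angle 60°:
d^2 = 225 + 100 - 300*cos(60°) = 175
d = 5*sqrt(7)

5*sqrt(7)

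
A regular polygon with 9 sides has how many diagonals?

The number of diagonals in an n-gon is n(n - 3)/2.
For n = 9: 9(9 - 3)/2 = 9 × 6 / 2 = 27.

27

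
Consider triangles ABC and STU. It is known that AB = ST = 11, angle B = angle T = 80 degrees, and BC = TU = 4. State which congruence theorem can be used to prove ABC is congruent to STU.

The given information matches SAS: Two pairs of corresponding sides and the included angle are equal (Side-Angle-Side).

SAS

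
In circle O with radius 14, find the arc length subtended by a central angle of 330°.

The full circumference is 2πr = 2π(14) = 28*pi.
The arc spans 330° out of 360°, which is a fraction of 11/12.
Arc length = 28*pi × 11/12 = 77*pi/3.

77*pi/3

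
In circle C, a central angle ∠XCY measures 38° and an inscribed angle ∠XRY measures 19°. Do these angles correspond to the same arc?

By the inscribed angle theorem, if both angles subtend the same arc, the inscribed angle must be half the central angle.
Half of 38° = 19°, which equals the given inscribed angle of 19°.
Therefore, yes, they correspond to the same arc.

Yes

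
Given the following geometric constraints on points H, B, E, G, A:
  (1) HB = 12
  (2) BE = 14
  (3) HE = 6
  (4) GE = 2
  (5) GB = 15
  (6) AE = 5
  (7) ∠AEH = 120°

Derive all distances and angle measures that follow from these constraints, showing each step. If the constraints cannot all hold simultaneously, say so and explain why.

The constraints are consistent.

Step 1: From HE = 6, EA = 5, and ∠HEA = 120°, by the law of cosines:
  HA² = HE² + EA² - 2·HE·EA·cos(120°) = 36 + 25 + 30 = 91
  HA = √91

Step 2: From HB = 12, HE = 6, BE = 14, by the inverse law of cosines:
  cos(∠BHE) = (HB² + HE² - BE²) / (2·HB·HE)
  ∠BHE = 96.38°

Step 3: From BE = 14, BG = 15, EG = 2, by the inverse law of cosines:
  cos(∠EBG) = (BE² + BG² - EG²) / (2·BE·BG)
  ∠EBG = 6.85°

Step 4: From BE = 14, BH = 12, EH = 6, by the inverse law of cosines:
  cos(∠EBH) = (BE² + BH² - EH²) / (2·BE·BH)
  ∠EBH = 25.21°

Step 5: From EB = 14, EG = 2, BG = 15, by the inverse law of cosines:
  cos(∠BEG) = (EB² + EG² - BG²) / (2·EB·EG)
  ∠BEG = 116.51°

Step 6: From EB = 14, EH = 6, BH = 12, by the inverse law of cosines:
  cos(∠BEH) = (EB² + EH² - BH²) / (2·EB·EH)
  ∠BEH = 58.41°

Step 7: From GB = 15, GE = 2, BE = 14, by the inverse law of cosines:
  cos(∠BGE) = (GB² + GE² - BE²) / (2·GB·GE)
  ∠BGE = 56.63°

Step 8: From HA = √91, HE = 6, AE = 5, by the inverse law of cosines:
  cos(∠AHE) = (HA² + HE² - AE²) / (2·HA·HE)
  ∠AHE = 27°

Step 9: From AE = 5, AH = √91, EH = 6, by the inverse law of cosines:
  cos(∠EAH) = (AE² + AH² - EH²) / (2·AE·AH)
  ∠EAH = 33°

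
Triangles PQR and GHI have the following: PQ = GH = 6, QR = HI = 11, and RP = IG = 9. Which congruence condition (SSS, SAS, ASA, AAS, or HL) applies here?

Consider the given information: PQ = GH = 6, QR = HI = 11, and RP = IG = 9
This is not SAS or ASA: SAS requires two sides and the included angle between them. ASA requires two angles and the side between them.
The correct criterion is SSS. All three pairs of corresponding sides are equal (Side-Side-Side).

SSS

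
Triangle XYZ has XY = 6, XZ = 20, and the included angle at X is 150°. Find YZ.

Law of cosines: YZ^2 = 6^2 + 20^2 - 2(6)(20)cos(150°) = 120*sqrt(3) + 436, so YZ = 2*sqrt(30*sqrt(3) + 109).

2*sqrt(30*sqrt(3) + 109)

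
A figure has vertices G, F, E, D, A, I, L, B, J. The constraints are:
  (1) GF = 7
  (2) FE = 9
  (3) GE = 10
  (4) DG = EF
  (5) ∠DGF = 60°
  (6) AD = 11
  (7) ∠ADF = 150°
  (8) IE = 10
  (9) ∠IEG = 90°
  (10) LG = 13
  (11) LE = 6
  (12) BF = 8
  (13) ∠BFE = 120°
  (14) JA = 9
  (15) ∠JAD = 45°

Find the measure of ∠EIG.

Step 1: By the law of cosines on triangle IEG: IG² = 10² + 10² − 2·10·10·cos(90°) = 200, so IG = 10·√2.
Step 2: By the inverse law of cosines on triangle EIG: cos(∠EIG) = (10² + (10·√2)² − 10²) / (2·10·10·√2) = 200/282.84 = 0.7071, so ∠EIG = 45°.

Therefore, the measure of angle ∠EIG = 45°.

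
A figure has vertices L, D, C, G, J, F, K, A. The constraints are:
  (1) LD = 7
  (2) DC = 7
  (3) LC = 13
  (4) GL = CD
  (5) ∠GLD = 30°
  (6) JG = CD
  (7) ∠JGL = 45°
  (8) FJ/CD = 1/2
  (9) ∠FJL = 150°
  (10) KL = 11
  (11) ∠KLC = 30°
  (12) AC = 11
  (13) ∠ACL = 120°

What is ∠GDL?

From the given relations: GL = CD = 7.
Step 1: By the law of cosines on triangle DLG: DG² = 7² + 7² − 2·7·7·cos(30°) = 13.13, so DG ≈ 3.62.
Step 2: By the inverse law of cosines on triangle GDL: cos(∠GDL) = (3.62² + 7² − 7²) / (2·3.62·7) = 13.13/50.73 = 0.2588, so ∠GDL = 75°.

Therefore, the measure of angle ∠GDL = 75°.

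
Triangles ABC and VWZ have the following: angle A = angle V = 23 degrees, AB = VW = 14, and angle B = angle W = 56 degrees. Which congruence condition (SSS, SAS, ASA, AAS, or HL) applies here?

The given information provides:
angle A = angle V = 23 degrees, AB = VW = 14, and angle B = angle W = 56 degrees
This matches the ASA congruence theorem.
Two pairs of corresponding angles and the included side are equal (Angle-Side-Angle).

ASA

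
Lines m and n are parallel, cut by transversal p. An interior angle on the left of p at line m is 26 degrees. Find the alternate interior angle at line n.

Alternate interior angles are equal: 26 degrees.

26 degrees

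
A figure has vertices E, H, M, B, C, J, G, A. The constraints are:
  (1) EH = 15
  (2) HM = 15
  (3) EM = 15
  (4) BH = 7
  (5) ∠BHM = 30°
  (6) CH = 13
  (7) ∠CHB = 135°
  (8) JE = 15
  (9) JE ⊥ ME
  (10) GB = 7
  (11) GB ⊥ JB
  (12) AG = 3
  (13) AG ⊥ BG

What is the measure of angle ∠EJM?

Step 1: By the law of cosines on triangle JEM: JM² = 15² + 15² − 2·15·15·cos(90°) = 450, so JM = 15·√2.
Step 2: By the inverse law of cosines on triangle EJM: cos(∠EJM) = (15² + (15·√2)² − 15²) / (2·15·15·√2) = 450/636.4 = 0.7071, so ∠EJM = 45°.

Therefore, the measure of angle ∠EJM = 45°.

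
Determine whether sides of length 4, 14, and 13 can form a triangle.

For three segments to close into a triangle, no single side can be as long as the other two combined.
The longest side is 14, and 4 + 13 = 17 > 14.
A triangle can be formed.

Yes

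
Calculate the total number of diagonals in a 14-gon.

Each of the 14 vertices connects to 11 non-adjacent vertices via diagonals.
Total connections = 14 × 11 = 154, but each diagonal is counted twice.
Number of diagonals = 154 / 2 = 77.

77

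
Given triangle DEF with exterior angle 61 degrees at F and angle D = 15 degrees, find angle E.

The exterior angle theorem states that an exterior angle equals the sum of the two non-adjacent interior angles.
So 61 = 15 + angle E, which gives angle E = 61 - 15 = 46 degrees.

46 degrees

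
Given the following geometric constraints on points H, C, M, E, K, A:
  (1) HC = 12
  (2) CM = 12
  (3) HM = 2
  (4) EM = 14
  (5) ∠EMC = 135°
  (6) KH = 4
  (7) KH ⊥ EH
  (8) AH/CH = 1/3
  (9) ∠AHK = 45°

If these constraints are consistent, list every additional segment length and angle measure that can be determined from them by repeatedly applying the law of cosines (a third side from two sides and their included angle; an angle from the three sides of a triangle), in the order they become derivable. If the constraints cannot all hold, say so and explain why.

The constraints are consistent. Derivable facts, in order:
After 1 step:
- CE ≈ 24.03
- KA ≈ 3.06
- ∠CHM = 85.22°
- ∠CMH = 85.22°
- ∠HCM = 9.56°
After 2 steps:
- ∠AKH = 67.5°
- ∠CEM = 20.68°
- ∠ECM = 24.32°
- ∠HAK = 67.5°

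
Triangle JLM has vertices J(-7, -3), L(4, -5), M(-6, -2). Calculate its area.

The Shoelace formula computes the area from vertex coordinates by summing cross products.
For vertices (-7,-3), (4,-5), (-6,-2):
Signed sum = -7*-5 - 4*-3 + 4*-2 - -6*-5 + -6*-3 - -7*-2
= 47 + -38 + 4 = 13
Area = (1/2)|13| = 13/2.

13/2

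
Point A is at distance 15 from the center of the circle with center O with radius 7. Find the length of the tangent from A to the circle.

The tangent, radius, and line from the external point to the center form a right triangle.
The right angle is where the tangent meets the radius.
By the Pythagorean theorem: tangent² + 7² = 15²
tangent² = 225 - 49 = 176
tangent = 4*sqrt(11)

4*sqrt(11)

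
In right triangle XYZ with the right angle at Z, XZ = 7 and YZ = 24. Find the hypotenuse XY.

By the Pythagorean theorem: XY^2 = XZ^2 + YZ^2
XY^2 = 7^2 + 24^2 = 49 + 576 = 625
XY = sqrt(625) = 25

25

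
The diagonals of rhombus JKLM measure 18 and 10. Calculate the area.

Area of a rhombus = (d1 * d2) / 2
Area = (18 * 10) / 2
Area = 180 / 2
Area = 90

90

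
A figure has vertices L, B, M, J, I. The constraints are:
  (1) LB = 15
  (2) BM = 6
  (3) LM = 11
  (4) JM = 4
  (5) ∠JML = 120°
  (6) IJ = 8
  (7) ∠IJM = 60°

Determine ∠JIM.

Step 1: By the law of cosines on triangle IJM: IM² = 8² + 4² − 2·8·4·cos(60°) = 48, so IM = 4·√3.
Step 2: By the inverse law of cosines on triangle JIM: cos(∠JIM) = (8² + (4·√3)² − 4²) / (2·8·4·√3) = 96/110.85 = 0.866, so ∠JIM = 30°.

Therefore, the measure of angle ∠JIM = 30°.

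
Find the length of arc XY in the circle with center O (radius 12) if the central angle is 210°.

Arc length = 2π(12)(7/12) = 14*pi

14*pi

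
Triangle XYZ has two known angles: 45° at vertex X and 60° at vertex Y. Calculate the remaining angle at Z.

The interior angles sum to 180°: angle Z = 180 - 45 - 60 = 75°.
The triangle is acute (angles 45°, 60°, 75°).

75 degrees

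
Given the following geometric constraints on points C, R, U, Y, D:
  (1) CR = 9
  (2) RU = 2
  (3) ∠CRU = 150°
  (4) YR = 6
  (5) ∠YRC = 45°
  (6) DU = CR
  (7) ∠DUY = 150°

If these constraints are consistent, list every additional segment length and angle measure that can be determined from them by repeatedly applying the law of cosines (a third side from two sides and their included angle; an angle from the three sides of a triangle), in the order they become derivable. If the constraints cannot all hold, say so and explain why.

The constraints are consistent. Derivable facts, in order:
After 1 step:
- CU ≈ 10.78
- CY ≈ 6.37
After 2 steps:
- ∠CUR = 24.68°
- ∠CYR = 93.27°
- ∠RCU = 5.32°
- ∠RCY = 41.73°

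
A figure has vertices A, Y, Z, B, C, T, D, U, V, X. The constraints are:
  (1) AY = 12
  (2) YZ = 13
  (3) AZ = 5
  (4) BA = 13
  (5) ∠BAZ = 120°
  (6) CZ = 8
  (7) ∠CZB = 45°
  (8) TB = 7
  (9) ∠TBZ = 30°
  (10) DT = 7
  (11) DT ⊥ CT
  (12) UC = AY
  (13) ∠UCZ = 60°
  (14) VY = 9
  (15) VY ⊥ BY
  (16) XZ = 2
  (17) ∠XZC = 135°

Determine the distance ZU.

From the given relations: UC = AY = 12.
Step 1: By the law of cosines on triangle ZCU: ZU² = 8² + 12² − 2·8·12·cos(60°) = 112, so ZU = 4·√7.

Therefore, the length of ZU = 4·√7.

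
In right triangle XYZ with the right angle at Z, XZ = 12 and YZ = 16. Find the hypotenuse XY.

In a right triangle, the square of the hypotenuse equals the sum of the squares of the two legs.
The legs are 12 and 16, so the hypotenuse = sqrt(144 + 256) = sqrt(400) = 20.

20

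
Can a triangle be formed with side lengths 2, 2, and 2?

For three segments to close into a triangle, no single side can be as long as the other two combined.
The longest side is 2, and 2 + 2 = 4 > 2.
A triangle can be formed.

Yes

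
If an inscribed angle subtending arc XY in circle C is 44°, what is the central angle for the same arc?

The inscribed angle theorem states that a central angle is always twice any inscribed angle that subtends the same arc.
Since the inscribed angle is 44°, the central angle = 2 × 44° = 88°.

88°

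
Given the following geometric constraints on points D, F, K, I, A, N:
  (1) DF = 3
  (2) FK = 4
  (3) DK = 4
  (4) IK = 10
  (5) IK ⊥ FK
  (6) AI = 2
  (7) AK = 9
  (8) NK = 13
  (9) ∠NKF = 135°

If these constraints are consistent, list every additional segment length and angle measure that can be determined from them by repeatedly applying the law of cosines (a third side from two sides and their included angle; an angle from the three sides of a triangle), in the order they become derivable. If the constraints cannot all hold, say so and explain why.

The constraints are consistent. Derivable facts, in order:
After 1 step:
- FI = 2·√29
- FN ≈ 16.08
- ∠AIK = 54.9°
- ∠AKI = 10.48°
- ∠DFK = 67.98°
- ∠DKF = 44.05°
- ∠FDK = 67.98°
- ∠IAK = 114.62°
After 2 steps:
- ∠FIK = 21.8°
- ∠FNK = 10.13°
- ∠IFK = 68.2°
- ∠KFN = 34.87°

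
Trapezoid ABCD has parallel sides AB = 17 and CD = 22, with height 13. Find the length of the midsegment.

The midsegment (median) of a trapezoid connects the midpoints of the non-parallel sides.
Its length is the average of the two bases: (17 + 22) / 2 = 39/2.

39/2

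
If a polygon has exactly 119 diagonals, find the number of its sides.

Using d = n(n - 3)/2, we solve 119 = n(n - 3)/2.
So n(n - 3) = 238.
Testing n = 17: 17 * 14 = 238 = 238. Correct.
The polygon has 17 sides.

17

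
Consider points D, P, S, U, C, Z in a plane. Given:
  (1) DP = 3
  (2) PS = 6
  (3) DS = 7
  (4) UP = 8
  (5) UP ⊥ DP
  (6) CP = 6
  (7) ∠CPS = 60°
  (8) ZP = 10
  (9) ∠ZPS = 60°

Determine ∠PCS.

Step 1: By the law of cosines on triangle CPS: CS² = 6² + 6² − 2·6·6·cos(60°) = 36, so CS = 6.
Step 2: By the inverse law of cosines on triangle PCS: cos(∠PCS) = (6² + 6² − 6²) / (2·6·6) = 36/72 = 0.5, so ∠PCS = 60°.

Therefore, the measure of angle ∠PCS = 60°.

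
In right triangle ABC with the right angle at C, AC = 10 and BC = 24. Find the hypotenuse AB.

AB = sqrt(10^2 + 24^2) = sqrt(676) = 26

26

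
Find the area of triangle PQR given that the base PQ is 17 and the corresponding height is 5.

Area = (1/2)(17)(5) = 85/2

85/2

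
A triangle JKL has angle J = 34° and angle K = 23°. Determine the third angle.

By the triangle angle sum property, the three interior angles of any triangle add up to 180°.
We know angle J = 34° and angle K = 23°, so their sum is 57°.
Therefore angle L = 180° - 57° = 123°.

123 degrees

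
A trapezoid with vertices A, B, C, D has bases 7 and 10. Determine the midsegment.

The midsegment (median) of a trapezoid connects the midpoints of the non-parallel sides.
Its length is the average of the two bases: (7 + 10) / 2 = 17/2.

17/2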